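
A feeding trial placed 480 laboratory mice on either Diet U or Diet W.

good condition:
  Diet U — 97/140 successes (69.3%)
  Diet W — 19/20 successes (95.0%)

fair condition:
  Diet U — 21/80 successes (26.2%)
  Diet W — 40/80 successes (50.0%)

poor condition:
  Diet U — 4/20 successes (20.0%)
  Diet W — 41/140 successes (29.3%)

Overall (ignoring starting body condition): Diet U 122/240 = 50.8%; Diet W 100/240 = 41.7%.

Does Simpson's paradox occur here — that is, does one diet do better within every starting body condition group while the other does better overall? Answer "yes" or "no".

Within each starting body condition level (good condition 69.3% vs 95.0%; fair condition 26.2% vs 50.0%; poor condition 20.0% vs 29.3%), Diet W has the higher rate every time. Pooled: 50.8% vs 41.7% — Diet U has the higher rate overall. The two comparisons disagree.

yes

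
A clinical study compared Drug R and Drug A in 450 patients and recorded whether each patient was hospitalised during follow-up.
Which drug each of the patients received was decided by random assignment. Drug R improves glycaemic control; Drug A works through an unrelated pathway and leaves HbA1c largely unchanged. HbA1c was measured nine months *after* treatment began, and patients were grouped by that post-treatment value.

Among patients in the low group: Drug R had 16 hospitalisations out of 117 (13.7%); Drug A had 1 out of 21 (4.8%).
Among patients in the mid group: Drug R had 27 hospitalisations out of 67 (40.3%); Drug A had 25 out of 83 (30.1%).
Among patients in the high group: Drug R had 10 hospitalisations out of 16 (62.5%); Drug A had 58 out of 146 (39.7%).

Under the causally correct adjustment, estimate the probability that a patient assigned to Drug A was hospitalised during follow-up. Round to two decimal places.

The HbA1c-specific comparison favours Drug A throughout, but the pooled figures favour Drug R. The question is whether to condition on HbA1c.
HbA1c here is a post-treatment variable shaped by the drug; conditioning on it would introduce bias rather than remove it. The overall comparison is the causal one.
So P(outcome | do(Drug A)) is just the pooled rate for Drug A: 84/250 = 0.336.

0.34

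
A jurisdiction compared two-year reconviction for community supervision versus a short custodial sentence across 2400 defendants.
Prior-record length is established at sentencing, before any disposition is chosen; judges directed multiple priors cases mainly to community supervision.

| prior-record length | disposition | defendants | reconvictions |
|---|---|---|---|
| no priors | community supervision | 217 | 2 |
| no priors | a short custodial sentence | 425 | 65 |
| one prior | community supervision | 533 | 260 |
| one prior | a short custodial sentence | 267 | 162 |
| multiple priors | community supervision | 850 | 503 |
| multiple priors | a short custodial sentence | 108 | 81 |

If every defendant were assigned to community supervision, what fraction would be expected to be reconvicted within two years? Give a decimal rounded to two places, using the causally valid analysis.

0.40

The prior-record length-specific comparison favours community supervision throughout, but the pooled figures favour a short custodial sentence. The question is whether to condition on prior-record length.
Prior-record length satisfies the back-door criterion: it is not a descendant of the disposition, and it blocks the spurious path from disposition to outcome. Adjusting for it (i.e., using the within-prior-record length rates) gives the causal effect.
Standardising community supervision to the population prior-record length mix: 0.268·2/217 + 0.333·260/533 + 0.399·503/850 = 0.401.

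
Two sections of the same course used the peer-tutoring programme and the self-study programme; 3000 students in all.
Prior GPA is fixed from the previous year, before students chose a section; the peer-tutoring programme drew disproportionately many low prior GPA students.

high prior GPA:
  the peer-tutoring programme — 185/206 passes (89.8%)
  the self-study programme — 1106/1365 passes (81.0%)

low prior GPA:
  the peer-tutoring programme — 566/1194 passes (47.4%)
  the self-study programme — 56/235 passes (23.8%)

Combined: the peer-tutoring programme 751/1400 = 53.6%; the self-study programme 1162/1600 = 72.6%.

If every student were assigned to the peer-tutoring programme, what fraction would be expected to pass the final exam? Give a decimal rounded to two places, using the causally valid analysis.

the peer-tutoring programme is higher inside every prior GPA band stratum but the self-study programme is higher in aggregate. Whether to stratify depends on how prior GPA band relates to the teaching method.
The imbalance in prior GPA band arose from how students were allocated, not from anything the teaching method did; and prior GPA band independently affects the outcome. The pooled gap is confounded — condition on prior GPA band.
Standardising the peer-tutoring programme to the population prior GPA band mix: 0.524·185/206 + 0.476·566/1194 = 0.696.

0.70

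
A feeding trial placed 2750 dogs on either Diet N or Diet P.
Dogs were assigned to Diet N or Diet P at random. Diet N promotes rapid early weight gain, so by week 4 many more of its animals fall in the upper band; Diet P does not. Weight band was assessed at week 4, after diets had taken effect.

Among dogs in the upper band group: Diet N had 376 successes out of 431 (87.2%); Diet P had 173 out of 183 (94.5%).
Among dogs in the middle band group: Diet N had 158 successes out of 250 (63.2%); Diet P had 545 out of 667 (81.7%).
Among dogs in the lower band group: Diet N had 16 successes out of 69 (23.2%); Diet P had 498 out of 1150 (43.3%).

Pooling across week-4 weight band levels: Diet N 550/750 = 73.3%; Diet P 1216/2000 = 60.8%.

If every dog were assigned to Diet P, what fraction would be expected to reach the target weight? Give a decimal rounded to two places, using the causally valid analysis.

0.61

The distribution of week-4 weight band is itself part of what the diet does — it is an intermediate outcome. Holding it fixed would remove that part of the effect; the total effect is the pooled difference.
So P(outcome | do(Diet P)) is just the pooled rate for Diet P: 1216/2000 = 0.608.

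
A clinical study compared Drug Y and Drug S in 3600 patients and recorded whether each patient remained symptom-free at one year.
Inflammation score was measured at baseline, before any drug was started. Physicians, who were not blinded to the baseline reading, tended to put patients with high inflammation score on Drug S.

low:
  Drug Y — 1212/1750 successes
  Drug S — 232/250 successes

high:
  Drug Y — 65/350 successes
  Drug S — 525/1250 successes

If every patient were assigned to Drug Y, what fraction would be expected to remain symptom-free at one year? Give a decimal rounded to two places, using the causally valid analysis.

The stratified and pooled comparisons disagree (Drug S wins within each inflammation score; Drug Y wins overall), so the answer turns on the causal role of inflammation score.
Inflammation score satisfies the back-door criterion: it is not a descendant of the drug, and it blocks the spurious path from drug to outcome. Adjusting for it (i.e., using the within-inflammation score rates) gives the causal effect.
Standardising Drug Y to the population inflammation score mix: 0.556·1212/1750 + 0.444·65/350 = 0.467.

0.47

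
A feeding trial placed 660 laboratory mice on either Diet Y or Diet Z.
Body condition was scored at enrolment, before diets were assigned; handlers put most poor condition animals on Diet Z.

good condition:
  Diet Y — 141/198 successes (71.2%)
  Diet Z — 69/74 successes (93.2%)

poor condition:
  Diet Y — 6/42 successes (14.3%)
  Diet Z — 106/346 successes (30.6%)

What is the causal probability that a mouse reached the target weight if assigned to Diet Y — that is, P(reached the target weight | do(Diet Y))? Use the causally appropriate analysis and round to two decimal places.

Within every starting body condition level Diet Z has the higher rate, yet pooled Diet Y does — Simpson's reversal.
Nothing the diet does changes starting body condition; the imbalance is an allocation artefact. With starting body condition also predicting the outcome, the pooled figure is confounded, and the within-stratum comparison is the causal one.
Standardising Diet Y to the population starting body condition mix: 0.412·141/198 + 0.588·6/42 = 0.377.

0.38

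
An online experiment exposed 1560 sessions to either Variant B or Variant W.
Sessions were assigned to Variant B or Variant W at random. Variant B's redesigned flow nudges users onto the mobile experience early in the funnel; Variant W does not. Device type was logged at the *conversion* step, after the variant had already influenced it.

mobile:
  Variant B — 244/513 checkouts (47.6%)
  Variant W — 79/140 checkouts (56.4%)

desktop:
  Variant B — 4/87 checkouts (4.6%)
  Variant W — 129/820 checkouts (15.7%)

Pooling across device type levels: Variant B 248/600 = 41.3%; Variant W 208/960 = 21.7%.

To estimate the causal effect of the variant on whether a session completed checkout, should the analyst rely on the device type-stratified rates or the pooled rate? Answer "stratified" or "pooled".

Variant W is higher inside every device type stratum but Variant B is higher in aggregate. Whether to stratify depends on how device type relates to the variant.
Device type here is a post-treatment variable shaped by the variant; conditioning on it would introduce bias rather than remove it. The overall comparison is the causal one.
Pooled: Variant B 41.3% vs Variant W 21.7%; Variant B is higher overall.

pooled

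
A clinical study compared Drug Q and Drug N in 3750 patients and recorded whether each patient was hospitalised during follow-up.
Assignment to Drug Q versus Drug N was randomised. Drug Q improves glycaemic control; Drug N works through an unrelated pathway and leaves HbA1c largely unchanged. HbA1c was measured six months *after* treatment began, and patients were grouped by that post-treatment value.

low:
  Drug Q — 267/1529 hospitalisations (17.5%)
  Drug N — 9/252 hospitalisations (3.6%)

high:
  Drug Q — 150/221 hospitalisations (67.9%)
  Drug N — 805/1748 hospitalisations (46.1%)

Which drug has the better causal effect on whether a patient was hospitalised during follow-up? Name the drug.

Drug Q

The distribution of HbA1c is itself part of what the drug does — it is an intermediate outcome. Holding it fixed would remove that part of the effect; the total effect is the pooled difference.
Pooled: Drug Q 23.8% vs Drug N 40.7%; Drug Q is lower overall.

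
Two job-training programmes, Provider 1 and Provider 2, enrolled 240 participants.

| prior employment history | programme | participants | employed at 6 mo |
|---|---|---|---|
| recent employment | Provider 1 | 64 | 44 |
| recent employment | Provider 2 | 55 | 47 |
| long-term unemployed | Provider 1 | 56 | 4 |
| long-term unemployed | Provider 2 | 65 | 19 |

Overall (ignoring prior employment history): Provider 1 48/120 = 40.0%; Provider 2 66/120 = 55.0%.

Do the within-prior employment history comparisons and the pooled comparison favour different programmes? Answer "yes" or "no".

no

Within each prior employment history level (recent employment 68.8% vs 85.5%; long-term unemployed 7.1% vs 29.2%), Provider 2 has the higher rate every time. Pooled: 40.0% vs 55.0% — Provider 2 has the higher rate overall. They agree.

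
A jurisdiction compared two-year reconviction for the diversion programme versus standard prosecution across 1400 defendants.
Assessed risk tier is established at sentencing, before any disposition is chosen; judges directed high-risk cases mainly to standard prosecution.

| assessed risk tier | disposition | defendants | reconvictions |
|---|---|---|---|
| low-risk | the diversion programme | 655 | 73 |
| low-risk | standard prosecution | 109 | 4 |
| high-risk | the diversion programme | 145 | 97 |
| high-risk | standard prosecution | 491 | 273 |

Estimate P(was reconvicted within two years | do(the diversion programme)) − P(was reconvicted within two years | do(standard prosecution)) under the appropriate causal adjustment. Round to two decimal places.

+0.09

standard prosecution is lower inside every assessed risk tier stratum but the diversion programme is lower in aggregate. Whether to stratify depends on how assessed risk tier relates to the disposition.
Since assessed risk tier is a pre-existing factor (not a product of the disposition) and it affects the outcome on its own, it is a confounder. The stratified rates, not the pooled rate, identify the causal effect.
Adjusting over the population distribution of assessed risk tier: 0.546·(0.111−0.037) + 0.454·(0.669−0.556) = +0.092.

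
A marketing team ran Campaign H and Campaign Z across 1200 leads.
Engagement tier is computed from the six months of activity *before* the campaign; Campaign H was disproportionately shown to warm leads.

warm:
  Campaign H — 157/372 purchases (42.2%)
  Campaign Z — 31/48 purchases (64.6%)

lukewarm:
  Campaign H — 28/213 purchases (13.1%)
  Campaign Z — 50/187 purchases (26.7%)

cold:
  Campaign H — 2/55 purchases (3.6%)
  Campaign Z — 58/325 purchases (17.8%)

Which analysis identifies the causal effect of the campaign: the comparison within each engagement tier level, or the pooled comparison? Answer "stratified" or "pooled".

stratified

The engagement tier-specific comparison favours Campaign Z throughout, but the pooled figures favour Campaign H. The question is whether to condition on engagement tier.
The imbalance in engagement tier arose from how leads were allocated, not from anything the campaign did; and engagement tier independently affects the outcome. The pooled gap is confounded — condition on engagement tier.
Within each level — warm: 42.2% vs 64.6%; lukewarm: 13.1% vs 26.7%; cold: 3.6% vs 17.8% — Campaign Z is higher every time.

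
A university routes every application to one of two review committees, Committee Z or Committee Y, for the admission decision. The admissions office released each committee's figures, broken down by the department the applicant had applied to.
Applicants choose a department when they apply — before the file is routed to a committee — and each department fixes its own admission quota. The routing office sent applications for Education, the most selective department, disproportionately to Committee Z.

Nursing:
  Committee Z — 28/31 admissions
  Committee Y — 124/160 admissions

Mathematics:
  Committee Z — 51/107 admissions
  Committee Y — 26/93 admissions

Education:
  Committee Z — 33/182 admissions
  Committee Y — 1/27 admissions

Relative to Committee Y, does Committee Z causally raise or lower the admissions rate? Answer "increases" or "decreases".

increases

Department differs across review committees for reasons unrelated to any effect of the review committee itself, and it separately predicts the outcome — a classic confounder. We must compare within department levels.
Within each level — Nursing: 90.3% vs 77.5%; Mathematics: 47.7% vs 28.0%; Education: 18.1% vs 3.7% — Committee Z is higher every time.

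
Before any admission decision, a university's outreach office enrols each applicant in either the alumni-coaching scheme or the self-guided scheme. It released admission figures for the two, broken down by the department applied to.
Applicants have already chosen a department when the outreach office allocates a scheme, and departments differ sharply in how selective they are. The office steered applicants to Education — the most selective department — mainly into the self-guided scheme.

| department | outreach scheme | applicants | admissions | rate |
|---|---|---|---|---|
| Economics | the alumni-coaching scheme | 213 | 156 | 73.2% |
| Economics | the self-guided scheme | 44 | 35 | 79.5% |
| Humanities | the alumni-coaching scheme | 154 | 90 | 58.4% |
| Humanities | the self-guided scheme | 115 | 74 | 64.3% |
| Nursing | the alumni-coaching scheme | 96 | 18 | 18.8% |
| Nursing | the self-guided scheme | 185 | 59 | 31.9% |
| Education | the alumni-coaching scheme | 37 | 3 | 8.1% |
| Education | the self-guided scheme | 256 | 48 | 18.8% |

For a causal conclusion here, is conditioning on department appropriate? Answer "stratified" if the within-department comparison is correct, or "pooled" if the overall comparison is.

The department-specific comparison favours the self-guided scheme throughout, but the pooled figures favour the alumni-coaching scheme. The question is whether to condition on department.
Here department is a common cause — it drives both which outreach scheme a case falls under and the outcome. The crude comparison mixes populations; the stratum-specific rates are the causally relevant ones.
Within each level — Economics: 73.2% vs 79.5%; Humanities: 58.4% vs 64.3%; Nursing: 18.8% vs 31.9%; Education: 8.1% vs 18.8% — the self-guided scheme is higher every time.

stratified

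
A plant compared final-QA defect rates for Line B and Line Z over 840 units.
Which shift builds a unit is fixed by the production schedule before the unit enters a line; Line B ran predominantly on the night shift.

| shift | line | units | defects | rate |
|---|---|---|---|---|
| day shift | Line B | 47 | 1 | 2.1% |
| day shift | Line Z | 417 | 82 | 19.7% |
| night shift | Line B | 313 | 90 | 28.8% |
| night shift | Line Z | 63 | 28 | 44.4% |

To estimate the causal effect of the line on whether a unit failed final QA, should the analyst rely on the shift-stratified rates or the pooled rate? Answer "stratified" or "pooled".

stratified

Within every shift level Line B has the lower rate, yet pooled Line Z does — Simpson's reversal.
The imbalance in shift arose from how units were allocated, not from anything the line did; and shift independently affects the outcome. The pooled gap is confounded — condition on shift.
Within each level — day shift: 2.1% vs 19.7%; night shift: 28.8% vs 44.4% — Line B is lower every time.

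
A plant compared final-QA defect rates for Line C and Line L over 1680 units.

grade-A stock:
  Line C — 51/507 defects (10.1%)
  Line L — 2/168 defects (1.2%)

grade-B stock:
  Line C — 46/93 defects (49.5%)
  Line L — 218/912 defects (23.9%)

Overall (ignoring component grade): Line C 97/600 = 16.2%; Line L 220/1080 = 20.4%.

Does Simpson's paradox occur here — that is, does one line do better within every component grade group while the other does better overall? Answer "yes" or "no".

yes

Within each component grade level (grade-A stock 10.1% vs 1.2%; grade-B stock 49.5% vs 23.9%), Line L has the lower rate every time. Pooled: 16.2% vs 20.4% — Line C has the lower rate overall. The two comparisons disagree.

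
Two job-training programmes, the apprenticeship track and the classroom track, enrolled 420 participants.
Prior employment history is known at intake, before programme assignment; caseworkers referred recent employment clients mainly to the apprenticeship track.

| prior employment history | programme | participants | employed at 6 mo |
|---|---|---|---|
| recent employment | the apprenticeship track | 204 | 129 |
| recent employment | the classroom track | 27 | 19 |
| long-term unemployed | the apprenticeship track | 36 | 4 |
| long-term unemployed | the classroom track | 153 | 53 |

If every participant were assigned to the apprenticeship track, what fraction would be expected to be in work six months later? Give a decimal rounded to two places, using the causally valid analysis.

0.40

Here prior employment history is a common cause — it drives both which programme a case falls under and the outcome. The crude comparison mixes populations; the stratum-specific rates are the causally relevant ones.
Standardising the apprenticeship track to the population prior employment history mix: 0.550·129/204 + 0.450·4/36 = 0.398.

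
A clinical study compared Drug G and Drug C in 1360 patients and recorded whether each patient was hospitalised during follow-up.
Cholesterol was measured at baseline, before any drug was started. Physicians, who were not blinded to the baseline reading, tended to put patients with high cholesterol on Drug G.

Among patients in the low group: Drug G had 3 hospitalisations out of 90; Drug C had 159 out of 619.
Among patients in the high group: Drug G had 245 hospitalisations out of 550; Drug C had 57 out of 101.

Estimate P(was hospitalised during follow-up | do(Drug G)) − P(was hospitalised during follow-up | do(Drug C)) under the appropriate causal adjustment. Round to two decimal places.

Cholesterol satisfies the back-door criterion: it is not a descendant of the drug, and it blocks the spurious path from drug to outcome. Adjusting for it (i.e., using the within-cholesterol rates) gives the causal effect.
Adjusting over the population distribution of cholesterol: 0.521·(0.033−0.257) + 0.479·(0.445−0.564) = -0.173.

-0.17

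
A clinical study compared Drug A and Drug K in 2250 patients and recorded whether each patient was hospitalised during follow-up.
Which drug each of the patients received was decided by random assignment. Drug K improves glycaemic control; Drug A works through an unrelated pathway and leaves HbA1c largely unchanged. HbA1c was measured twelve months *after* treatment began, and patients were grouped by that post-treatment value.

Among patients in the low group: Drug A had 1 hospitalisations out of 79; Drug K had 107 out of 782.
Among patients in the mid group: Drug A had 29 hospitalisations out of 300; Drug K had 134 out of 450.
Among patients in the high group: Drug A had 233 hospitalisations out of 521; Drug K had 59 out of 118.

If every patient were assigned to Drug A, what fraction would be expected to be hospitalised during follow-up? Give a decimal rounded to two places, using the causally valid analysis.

HbA1c here is a post-treatment variable shaped by the drug; conditioning on it would introduce bias rather than remove it. The overall comparison is the causal one.
So P(outcome | do(Drug A)) is just the pooled rate for Drug A: 263/900 = 0.292.

0.29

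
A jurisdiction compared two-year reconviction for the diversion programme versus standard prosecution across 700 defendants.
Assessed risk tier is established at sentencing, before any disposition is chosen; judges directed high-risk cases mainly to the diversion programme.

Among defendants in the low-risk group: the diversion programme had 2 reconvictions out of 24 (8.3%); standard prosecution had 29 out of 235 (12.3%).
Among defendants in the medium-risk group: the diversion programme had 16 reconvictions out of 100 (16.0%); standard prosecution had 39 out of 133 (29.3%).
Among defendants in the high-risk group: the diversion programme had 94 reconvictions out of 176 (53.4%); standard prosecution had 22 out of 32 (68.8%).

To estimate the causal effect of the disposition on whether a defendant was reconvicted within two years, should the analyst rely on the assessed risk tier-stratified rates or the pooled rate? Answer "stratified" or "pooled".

Here assessed risk tier is a common cause — it drives both which disposition a case falls under and the outcome. The crude comparison mixes populations; the stratum-specific rates are the causally relevant ones.
Within each level — low-risk: 8.3% vs 12.3%; medium-risk: 16.0% vs 29.3%; high-risk: 53.4% vs 68.8% — the diversion programme is lower every time.

stratified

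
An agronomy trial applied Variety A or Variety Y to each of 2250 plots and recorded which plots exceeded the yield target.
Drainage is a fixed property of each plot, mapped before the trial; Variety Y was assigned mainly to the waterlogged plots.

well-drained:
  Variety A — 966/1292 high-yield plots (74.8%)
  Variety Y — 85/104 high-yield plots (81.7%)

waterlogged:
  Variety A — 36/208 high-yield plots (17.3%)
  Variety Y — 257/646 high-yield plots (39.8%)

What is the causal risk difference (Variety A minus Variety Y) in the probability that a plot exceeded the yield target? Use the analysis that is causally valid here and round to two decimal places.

The field drainage-specific comparison favours Variety Y throughout, but the pooled figures favour Variety A. The question is whether to condition on field drainage.
Here field drainage is a common cause — it drives both which variety a case falls under and the outcome. The crude comparison mixes populations; the stratum-specific rates are the causally relevant ones.
Adjusting over the population distribution of field drainage: 0.620·(0.748−0.817) + 0.380·(0.173−0.398) = -0.129.

-0.13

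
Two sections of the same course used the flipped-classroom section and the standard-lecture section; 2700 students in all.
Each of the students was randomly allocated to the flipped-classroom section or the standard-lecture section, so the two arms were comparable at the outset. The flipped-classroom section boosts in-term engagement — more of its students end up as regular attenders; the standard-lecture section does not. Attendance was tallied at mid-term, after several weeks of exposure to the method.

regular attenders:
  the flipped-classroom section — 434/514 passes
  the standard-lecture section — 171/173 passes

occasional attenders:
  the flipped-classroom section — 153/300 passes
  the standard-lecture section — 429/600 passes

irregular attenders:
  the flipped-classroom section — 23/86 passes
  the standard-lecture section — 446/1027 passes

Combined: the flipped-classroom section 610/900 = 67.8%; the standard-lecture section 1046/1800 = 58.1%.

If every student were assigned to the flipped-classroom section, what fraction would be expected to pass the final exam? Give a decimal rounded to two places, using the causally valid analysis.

0.68

the standard-lecture section is higher inside every mid-term attendance stratum but the flipped-classroom section is higher in aggregate. Whether to stratify depends on how mid-term attendance relates to the teaching method.
Stratifying would compare teaching methods among students the teaching methods themselves sorted into mid-term attendance groups — a form of selection on an intermediate. The unconditioned pooled rates give the total causal effect.
So P(outcome | do(the flipped-classroom section)) is just the pooled rate for the flipped-classroom section: 610/900 = 0.678.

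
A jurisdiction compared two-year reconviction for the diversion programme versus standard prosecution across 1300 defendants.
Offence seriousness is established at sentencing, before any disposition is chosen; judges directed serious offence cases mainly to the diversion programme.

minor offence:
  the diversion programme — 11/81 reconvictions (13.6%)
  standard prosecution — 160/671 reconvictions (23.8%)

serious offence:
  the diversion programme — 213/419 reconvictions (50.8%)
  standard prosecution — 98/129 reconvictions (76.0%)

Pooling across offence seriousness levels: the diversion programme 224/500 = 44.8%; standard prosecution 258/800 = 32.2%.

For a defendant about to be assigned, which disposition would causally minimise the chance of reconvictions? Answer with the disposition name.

the diversion programme

The offence seriousness-specific comparison favours the diversion programme throughout, but the pooled figures favour standard prosecution. The question is whether to condition on offence seriousness.
Offence seriousness differs across dispositions for reasons unrelated to any effect of the disposition itself, and it separately predicts the outcome — a classic confounder. We must compare within offence seriousness levels.
Within each level — minor offence: 13.6% vs 23.8%; serious offence: 50.8% vs 76.0% — the diversion programme is lower every time.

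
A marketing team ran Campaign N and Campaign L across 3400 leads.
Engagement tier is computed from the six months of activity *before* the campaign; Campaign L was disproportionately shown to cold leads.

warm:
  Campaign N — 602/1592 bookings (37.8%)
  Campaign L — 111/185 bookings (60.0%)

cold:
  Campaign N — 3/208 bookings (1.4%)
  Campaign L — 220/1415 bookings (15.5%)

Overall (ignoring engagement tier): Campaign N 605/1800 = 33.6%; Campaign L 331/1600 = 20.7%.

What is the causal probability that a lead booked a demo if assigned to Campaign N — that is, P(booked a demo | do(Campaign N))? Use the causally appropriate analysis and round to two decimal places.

Within every engagement tier level Campaign L has the higher rate, yet pooled Campaign N does — Simpson's reversal.
The imbalance in engagement tier arose from how leads were allocated, not from anything the campaign did; and engagement tier independently affects the outcome. The pooled gap is confounded — condition on engagement tier.
Standardising Campaign N to the population engagement tier mix: 0.523·602/1592 + 0.477·3/208 = 0.205.

0.20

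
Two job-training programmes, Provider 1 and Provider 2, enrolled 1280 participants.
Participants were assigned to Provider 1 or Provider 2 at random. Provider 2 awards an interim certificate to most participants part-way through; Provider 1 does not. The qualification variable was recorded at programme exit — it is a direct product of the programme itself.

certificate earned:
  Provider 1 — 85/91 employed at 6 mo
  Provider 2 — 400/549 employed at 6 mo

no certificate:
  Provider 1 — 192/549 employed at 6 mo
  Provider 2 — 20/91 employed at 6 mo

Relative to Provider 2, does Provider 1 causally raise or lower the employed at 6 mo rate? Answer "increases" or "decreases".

decreases

The qualification attained during the programme-specific comparison favours Provider 1 throughout, but the pooled figures favour Provider 2. The question is whether to condition on qualification attained during the programme.
The distribution of qualification attained during the programme is itself part of what the programme does — it is an intermediate outcome. Holding it fixed would remove that part of the effect; the total effect is the pooled difference.
Pooled: Provider 1 43.3% vs Provider 2 65.6%; Provider 2 is higher overall.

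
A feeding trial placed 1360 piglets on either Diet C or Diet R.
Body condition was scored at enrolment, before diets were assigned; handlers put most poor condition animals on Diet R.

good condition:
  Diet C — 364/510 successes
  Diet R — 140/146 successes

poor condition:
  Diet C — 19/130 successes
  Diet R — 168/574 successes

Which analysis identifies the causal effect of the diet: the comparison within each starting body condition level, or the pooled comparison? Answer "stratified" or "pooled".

Starting body condition satisfies the back-door criterion: it is not a descendant of the diet, and it blocks the spurious path from diet to outcome. Adjusting for it (i.e., using the within-starting body condition rates) gives the causal effect.
Within each level — good condition: 71.4% vs 95.9%; poor condition: 14.6% vs 29.3% — Diet R is higher every time.

stratified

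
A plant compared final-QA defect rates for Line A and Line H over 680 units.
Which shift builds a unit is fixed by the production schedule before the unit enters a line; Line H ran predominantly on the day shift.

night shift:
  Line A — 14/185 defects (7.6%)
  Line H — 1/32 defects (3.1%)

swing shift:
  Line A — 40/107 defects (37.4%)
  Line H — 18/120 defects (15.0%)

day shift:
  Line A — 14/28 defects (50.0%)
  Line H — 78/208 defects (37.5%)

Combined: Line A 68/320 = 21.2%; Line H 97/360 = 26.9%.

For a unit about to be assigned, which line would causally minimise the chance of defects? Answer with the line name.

Line H

Nothing the line does changes shift; the imbalance is an allocation artefact. With shift also predicting the outcome, the pooled figure is confounded, and the within-stratum comparison is the causal one.
Within each level — night shift: 7.6% vs 3.1%; swing shift: 37.4% vs 15.0%; day shift: 50.0% vs 37.5% — Line H is lower every time.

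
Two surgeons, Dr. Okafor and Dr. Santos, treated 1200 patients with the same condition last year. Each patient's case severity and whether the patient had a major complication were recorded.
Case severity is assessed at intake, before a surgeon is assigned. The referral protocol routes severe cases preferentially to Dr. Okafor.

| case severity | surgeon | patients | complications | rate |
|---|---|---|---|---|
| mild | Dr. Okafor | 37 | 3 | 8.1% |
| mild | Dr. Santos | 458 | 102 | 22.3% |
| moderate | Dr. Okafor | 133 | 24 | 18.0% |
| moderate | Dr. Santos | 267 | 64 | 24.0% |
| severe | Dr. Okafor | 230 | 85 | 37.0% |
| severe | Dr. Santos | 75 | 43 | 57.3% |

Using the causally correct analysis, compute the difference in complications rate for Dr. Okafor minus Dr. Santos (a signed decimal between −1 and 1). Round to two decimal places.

Within every case severity level Dr. Okafor has the lower rate, yet pooled Dr. Santos does — Simpson's reversal.
Here case severity is a common cause — it drives both which surgeon a case falls under and the outcome. The crude comparison mixes populations; the stratum-specific rates are the causally relevant ones.
Adjusting over the population distribution of case severity: 0.412·(0.081−0.223) + 0.333·(0.180−0.240) + 0.254·(0.370−0.573) = -0.130.

-0.13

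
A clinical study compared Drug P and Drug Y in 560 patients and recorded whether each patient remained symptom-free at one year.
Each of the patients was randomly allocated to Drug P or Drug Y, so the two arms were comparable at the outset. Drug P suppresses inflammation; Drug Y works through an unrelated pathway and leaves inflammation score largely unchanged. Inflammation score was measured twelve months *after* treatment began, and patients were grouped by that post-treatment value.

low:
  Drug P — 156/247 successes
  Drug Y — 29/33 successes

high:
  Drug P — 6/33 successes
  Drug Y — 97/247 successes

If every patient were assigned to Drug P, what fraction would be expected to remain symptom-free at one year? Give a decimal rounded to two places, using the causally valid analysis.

0.58

The inflammation score-specific comparison favours Drug Y throughout, but the pooled figures favour Drug P. The question is whether to condition on inflammation score.
Stratifying would compare drugs among patients the drugs themselves sorted into inflammation score groups — a form of selection on an intermediate. The unconditioned pooled rates give the total causal effect.
So P(outcome | do(Drug P)) is just the pooled rate for Drug P: 162/280 = 0.579.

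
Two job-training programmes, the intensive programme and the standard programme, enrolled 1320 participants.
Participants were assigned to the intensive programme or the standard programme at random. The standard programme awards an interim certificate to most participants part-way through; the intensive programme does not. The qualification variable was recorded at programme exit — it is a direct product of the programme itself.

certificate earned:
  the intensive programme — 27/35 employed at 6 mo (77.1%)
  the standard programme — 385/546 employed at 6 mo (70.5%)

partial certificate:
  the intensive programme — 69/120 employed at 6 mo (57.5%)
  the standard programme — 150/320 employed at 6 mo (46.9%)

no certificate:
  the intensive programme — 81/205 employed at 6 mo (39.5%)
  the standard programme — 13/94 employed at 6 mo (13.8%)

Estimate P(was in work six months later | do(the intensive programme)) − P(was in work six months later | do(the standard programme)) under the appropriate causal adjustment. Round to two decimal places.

-0.08

The qualification attained during the programme-specific comparison favours the intensive programme throughout, but the pooled figures favour the standard programme. The question is whether to condition on qualification attained during the programme.
Stratifying would compare programmes among participants the programmes themselves sorted into qualification attained during the programme groups — a form of selection on an intermediate. The unconditioned pooled rates give the total causal effect.
The causal difference is the pooled difference: 0.492 − 0.571 = -0.079.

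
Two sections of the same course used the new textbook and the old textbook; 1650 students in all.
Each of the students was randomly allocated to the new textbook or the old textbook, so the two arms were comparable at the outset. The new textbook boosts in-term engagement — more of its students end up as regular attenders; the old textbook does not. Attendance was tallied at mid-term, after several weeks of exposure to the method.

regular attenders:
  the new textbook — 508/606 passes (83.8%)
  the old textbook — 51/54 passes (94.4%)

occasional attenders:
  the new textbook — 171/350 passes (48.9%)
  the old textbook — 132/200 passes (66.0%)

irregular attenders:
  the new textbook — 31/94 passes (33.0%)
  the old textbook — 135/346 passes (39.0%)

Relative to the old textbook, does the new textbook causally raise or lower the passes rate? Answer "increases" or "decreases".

The mid-term attendance-specific comparison favours the old textbook throughout, but the pooled figures favour the new textbook. The question is whether to condition on mid-term attendance.
The distribution of mid-term attendance is itself part of what the teaching method does — it is an intermediate outcome. Holding it fixed would remove that part of the effect; the total effect is the pooled difference.
Pooled: the new textbook 67.6% vs the old textbook 53.0%; the new textbook is higher overall.

increases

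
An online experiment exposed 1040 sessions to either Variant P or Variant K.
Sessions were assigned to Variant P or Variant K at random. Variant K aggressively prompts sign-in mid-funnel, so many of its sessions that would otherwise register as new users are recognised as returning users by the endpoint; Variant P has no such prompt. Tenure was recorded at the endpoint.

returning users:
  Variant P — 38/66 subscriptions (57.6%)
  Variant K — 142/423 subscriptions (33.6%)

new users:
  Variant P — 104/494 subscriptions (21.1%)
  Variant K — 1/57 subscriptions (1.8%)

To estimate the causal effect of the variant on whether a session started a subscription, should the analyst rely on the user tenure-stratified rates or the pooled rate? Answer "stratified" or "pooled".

The distribution of user tenure is itself part of what the variant does — it is an intermediate outcome. Holding it fixed would remove that part of the effect; the total effect is the pooled difference.
Pooled: Variant P 25.4% vs Variant K 29.8%; Variant K is higher overall.

pooled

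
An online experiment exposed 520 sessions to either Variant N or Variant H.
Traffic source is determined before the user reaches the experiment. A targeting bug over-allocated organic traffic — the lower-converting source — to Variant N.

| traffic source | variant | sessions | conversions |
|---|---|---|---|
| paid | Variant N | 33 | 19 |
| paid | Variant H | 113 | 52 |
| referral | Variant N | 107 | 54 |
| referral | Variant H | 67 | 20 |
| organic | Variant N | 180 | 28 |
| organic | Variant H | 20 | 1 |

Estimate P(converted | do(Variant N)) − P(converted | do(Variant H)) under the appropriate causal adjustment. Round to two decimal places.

The stratified and pooled comparisons disagree (Variant N wins within each traffic source; Variant H wins overall), so the answer turns on the causal role of traffic source.
Here traffic source is a common cause — it drives both which variant a case falls under and the outcome. The crude comparison mixes populations; the stratum-specific rates are the causally relevant ones.
Adjusting over the population distribution of traffic source: 0.281·(0.576−0.460) + 0.335·(0.505−0.299) + 0.385·(0.156−0.050) = +0.142.

+0.14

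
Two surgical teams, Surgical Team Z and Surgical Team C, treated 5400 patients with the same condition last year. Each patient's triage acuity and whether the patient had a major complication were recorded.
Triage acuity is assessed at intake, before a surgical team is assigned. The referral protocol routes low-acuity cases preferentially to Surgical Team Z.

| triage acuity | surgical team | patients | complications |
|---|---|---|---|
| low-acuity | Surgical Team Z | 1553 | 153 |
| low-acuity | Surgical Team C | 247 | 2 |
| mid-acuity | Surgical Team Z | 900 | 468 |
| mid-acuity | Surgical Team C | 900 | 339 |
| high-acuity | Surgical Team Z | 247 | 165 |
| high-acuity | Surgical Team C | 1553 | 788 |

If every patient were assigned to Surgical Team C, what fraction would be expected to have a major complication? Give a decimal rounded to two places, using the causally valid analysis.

Since triage acuity is a pre-existing factor (not a product of the surgical team) and it affects the outcome on its own, it is a confounder. The stratified rates, not the pooled rate, identify the causal effect.
Standardising Surgical Team C to the population triage acuity mix: 0.333·2/247 + 0.333·339/900 + 0.333·788/1553 = 0.297.

0.30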